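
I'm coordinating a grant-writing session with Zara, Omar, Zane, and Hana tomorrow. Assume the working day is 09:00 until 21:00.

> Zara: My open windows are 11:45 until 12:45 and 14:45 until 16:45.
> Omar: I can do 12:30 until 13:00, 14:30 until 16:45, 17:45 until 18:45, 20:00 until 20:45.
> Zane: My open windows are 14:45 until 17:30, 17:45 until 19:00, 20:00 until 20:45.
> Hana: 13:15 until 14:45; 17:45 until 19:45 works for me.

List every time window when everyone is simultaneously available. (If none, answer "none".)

none

Zara ∩ Omar: 12:30-12:45, 14:45-16:45.
Zara ∩ Omar ∩ Zane: 14:45-16:45.
Zara ∩ Omar ∩ Zane ∩ Hana: ∅.
There is no time when everyone is free.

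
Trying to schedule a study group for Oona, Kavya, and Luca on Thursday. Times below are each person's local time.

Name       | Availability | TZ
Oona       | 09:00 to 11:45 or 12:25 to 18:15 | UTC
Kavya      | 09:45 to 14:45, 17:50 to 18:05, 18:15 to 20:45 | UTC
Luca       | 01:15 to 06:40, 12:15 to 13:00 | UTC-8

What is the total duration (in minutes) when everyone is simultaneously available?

255

Oona in UTC: 09:00-11:45, 12:25-18:15.
Kavya in UTC: 09:45-14:45, 17:50-18:05, 18:15-20:45.
Luca in UTC: 09:15-14:40, 20:15-21:00 (add 8h to convert from UTC-8).
Oona ∩ Kavya: 09:45-11:45, 12:25-14:45, 17:50-18:05.
Oona ∩ Kavya ∩ Luca: 09:45-11:45, 12:25-14:40.
Summing the common windows: 120 + 135 = 255 minutes.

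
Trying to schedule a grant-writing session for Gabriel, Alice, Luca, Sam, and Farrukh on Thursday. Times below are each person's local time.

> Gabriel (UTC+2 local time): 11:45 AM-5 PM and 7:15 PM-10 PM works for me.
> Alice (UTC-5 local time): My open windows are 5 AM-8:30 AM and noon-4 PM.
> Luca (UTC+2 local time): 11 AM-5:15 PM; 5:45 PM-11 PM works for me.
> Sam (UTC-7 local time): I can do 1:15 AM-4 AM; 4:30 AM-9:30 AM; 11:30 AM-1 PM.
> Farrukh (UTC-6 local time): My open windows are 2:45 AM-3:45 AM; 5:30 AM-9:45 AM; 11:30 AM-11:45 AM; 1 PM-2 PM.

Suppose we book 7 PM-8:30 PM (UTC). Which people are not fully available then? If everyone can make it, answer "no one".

Farrukh, Gabriel, Sam

Gabriel in UTC: 09:45-15:00, 17:15-20:00 (subtract 2h to convert from UTC+2).
Alice in UTC: 10:00-13:30, 17:00-21:00 (add 5h to convert from UTC-5).
Luca in UTC: 09:00-15:15, 15:45-21:00 (subtract 2h to convert from UTC+2).
Sam in UTC: 08:15-11:00, 11:30-16:30, 18:30-20:00 (add 7h to convert from UTC-7).
Farrukh in UTC: 08:45-09:45, 11:30-15:45, 17:30-17:45, 19:00-20:00 (add 6h to convert from UTC-6).
Gabriel: not fully free for 19:00-20:30. Alice: free for 19:00-20:30. Luca: free for 19:00-20:30. Sam: not fully free for 19:00-20:30. Farrukh: not fully free for 19:00-20:30.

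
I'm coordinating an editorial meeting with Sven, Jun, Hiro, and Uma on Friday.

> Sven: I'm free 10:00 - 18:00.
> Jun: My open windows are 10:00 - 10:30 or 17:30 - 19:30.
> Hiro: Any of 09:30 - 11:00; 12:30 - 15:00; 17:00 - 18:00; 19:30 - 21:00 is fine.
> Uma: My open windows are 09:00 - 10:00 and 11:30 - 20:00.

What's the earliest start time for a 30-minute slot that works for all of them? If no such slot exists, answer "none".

Sven ∩ Jun: 10:00-10:30, 17:30-18:00.
Sven ∩ Jun ∩ Hiro: 10:00-10:30, 17:30-18:00.
Sven ∩ Jun ∩ Hiro ∩ Uma: 17:30-18:00.
The first common window of at least 30 minutes is 17:30-18:00, so the earliest start is 17:30.

17:30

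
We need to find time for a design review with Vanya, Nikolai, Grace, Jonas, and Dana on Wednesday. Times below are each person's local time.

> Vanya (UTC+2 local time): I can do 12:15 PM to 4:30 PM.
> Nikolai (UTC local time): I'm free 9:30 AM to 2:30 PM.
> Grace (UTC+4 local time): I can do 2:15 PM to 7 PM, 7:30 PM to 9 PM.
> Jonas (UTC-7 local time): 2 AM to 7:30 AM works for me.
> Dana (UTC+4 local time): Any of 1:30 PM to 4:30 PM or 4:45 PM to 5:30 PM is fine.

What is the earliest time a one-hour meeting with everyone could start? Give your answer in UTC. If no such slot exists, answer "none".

10:15

Vanya in UTC: 10:15-14:30 (subtract 2h to convert from UTC+2).
Nikolai in UTC: 09:30-14:30.
Grace in UTC: 10:15-15:00, 15:30-17:00 (subtract 4h to convert from UTC+4).
Jonas in UTC: 09:00-14:30 (add 7h to convert from UTC-7).
Dana in UTC: 09:30-12:30, 12:45-13:30 (subtract 4h to convert from UTC+4).
Vanya ∩ Nikolai: 10:15-14:30.
Vanya ∩ Nikolai ∩ Grace: 10:15-14:30.
Vanya ∩ Nikolai ∩ Grace ∩ Jonas: 10:15-14:30.
Vanya ∩ Nikolai ∩ Grace ∩ Jonas ∩ Dana: 10:15-12:30, 12:45-13:30.
So the common availability across everyone is 10:15-12:30, 12:45-13:30.
The first common window of at least 60 minutes is 10:15-12:30, so the earliest start is 10:15.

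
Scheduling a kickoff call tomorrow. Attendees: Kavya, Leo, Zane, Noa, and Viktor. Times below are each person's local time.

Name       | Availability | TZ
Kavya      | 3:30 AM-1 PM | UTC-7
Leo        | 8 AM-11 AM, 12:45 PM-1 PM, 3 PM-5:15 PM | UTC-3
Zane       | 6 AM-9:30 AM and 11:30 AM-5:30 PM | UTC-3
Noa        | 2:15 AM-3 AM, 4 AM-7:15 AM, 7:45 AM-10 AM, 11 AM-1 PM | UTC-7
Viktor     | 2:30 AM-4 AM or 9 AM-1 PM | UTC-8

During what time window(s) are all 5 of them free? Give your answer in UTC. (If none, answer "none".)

11:00-12:00, 18:00-20:00

Kavya in UTC: 10:30-20:00 (add 7h to convert from UTC-7).
Leo in UTC: 11:00-14:00, 15:45-16:00, 18:00-20:15 (add 3h to convert from UTC-3).
Zane in UTC: 09:00-12:30, 14:30-20:30 (add 3h to convert from UTC-3).
Noa in UTC: 09:15-10:00, 11:00-14:15, 14:45-17:00, 18:00-20:00 (add 7h to convert from UTC-7).
Viktor in UTC: 10:30-12:00, 17:00-21:00 (add 8h to convert from UTC-8).
Kavya ∩ Leo: 11:00-14:00, 15:45-16:00, 18:00-20:00.
Kavya ∩ Leo ∩ Zane: 11:00-12:30, 15:45-16:00, 18:00-20:00.
Kavya ∩ Leo ∩ Zane ∩ Noa: 11:00-12:30, 15:45-16:00, 18:00-20:00.
Kavya ∩ Leo ∩ Zane ∩ Noa ∩ Viktor: 11:00-12:00, 18:00-20:00.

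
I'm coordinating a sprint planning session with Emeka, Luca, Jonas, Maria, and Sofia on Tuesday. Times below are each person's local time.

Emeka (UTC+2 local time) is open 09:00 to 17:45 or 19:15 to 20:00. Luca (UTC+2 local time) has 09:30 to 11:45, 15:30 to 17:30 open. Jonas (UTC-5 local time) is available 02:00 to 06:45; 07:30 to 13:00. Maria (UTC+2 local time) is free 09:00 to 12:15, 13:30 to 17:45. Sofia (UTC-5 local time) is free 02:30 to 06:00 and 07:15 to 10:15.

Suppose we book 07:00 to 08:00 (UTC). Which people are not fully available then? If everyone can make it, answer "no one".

Emeka in UTC: 07:00-15:45, 17:15-18:00 (subtract 2h to convert from UTC+2).
Luca in UTC: 07:30-09:45, 13:30-15:30 (subtract 2h to convert from UTC+2).
Jonas in UTC: 07:00-11:45, 12:30-18:00 (add 5h to convert from UTC-5).
Maria in UTC: 07:00-10:15, 11:30-15:45 (subtract 2h to convert from UTC+2).
Sofia in UTC: 07:30-11:00, 12:15-15:15 (add 5h to convert from UTC-5).
Emeka: free for 07:00-08:00. Luca: not fully free for 07:00-08:00. Jonas: free for 07:00-08:00. Maria: free for 07:00-08:00. Sofia: not fully free for 07:00-08:00.

Luca, Sofia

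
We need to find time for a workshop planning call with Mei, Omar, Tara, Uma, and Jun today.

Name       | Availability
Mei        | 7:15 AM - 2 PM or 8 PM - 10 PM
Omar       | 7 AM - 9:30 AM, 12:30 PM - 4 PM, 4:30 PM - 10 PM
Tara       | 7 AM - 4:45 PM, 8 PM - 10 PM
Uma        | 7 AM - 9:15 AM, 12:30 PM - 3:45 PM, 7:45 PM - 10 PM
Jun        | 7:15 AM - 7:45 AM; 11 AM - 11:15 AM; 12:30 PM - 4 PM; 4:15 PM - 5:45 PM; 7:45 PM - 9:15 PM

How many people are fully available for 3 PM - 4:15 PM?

1

Tara can make the full 15:00-16:15 slot — that's 1.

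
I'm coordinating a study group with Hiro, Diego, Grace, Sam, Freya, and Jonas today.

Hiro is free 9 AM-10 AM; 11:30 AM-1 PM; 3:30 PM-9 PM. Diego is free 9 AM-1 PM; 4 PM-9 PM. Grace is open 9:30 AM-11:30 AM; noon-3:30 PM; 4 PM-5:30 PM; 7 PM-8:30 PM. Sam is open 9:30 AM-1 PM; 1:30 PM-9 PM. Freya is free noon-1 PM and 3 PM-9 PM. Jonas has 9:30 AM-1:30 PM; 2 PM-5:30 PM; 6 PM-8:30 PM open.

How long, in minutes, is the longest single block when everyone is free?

90

Hiro ∩ Diego: 09:00-10:00, 11:30-13:00, 16:00-21:00.
Hiro ∩ Diego ∩ Grace: 09:30-10:00, 12:00-13:00, 16:00-17:30, 19:00-20:30.
Hiro ∩ Diego ∩ Grace ∩ Sam: 09:30-10:00, 12:00-13:00, 16:00-17:30, 19:00-20:30.
Hiro ∩ Diego ∩ Grace ∩ Sam ∩ Freya: 12:00-13:00, 16:00-17:30, 19:00-20:30.
Hiro ∩ Diego ∩ Grace ∩ Sam ∩ Freya ∩ Jonas: 12:00-13:00, 16:00-17:30, 19:00-20:30.
The longest is 16:00-17:30 at 90 minutes.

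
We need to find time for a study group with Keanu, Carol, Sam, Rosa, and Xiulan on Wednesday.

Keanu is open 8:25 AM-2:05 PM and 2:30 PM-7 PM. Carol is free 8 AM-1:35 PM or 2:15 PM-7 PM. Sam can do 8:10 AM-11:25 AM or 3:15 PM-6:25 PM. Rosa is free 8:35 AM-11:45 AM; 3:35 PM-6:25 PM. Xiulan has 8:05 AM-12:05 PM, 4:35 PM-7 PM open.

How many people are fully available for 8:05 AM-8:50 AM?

Carol and Xiulan can make the full 08:05-08:50 slot — that's 2.

2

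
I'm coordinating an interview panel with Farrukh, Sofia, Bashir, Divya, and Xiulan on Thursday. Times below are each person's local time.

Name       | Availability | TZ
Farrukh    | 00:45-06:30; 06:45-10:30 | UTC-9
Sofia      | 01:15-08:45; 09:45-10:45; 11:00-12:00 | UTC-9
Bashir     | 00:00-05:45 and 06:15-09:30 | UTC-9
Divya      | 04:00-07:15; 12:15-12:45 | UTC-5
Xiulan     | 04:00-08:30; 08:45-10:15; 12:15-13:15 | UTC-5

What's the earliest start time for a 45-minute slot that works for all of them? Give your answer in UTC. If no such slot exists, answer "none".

10:15

Farrukh in UTC: 09:45-15:30, 15:45-19:30 (add 9h to convert from UTC-9).
Sofia in UTC: 10:15-17:45, 18:45-19:45, 20:00-21:00 (add 9h to convert from UTC-9).
Bashir in UTC: 09:00-14:45, 15:15-18:30 (add 9h to convert from UTC-9).
Divya in UTC: 09:00-12:15, 17:15-17:45 (add 5h to convert from UTC-5).
Xiulan in UTC: 09:00-13:30, 13:45-15:15, 17:15-18:15 (add 5h to convert from UTC-5).
Farrukh ∩ Sofia: 10:15-15:30, 15:45-17:45, 18:45-19:30.
Farrukh ∩ Sofia ∩ Bashir: 10:15-14:45, 15:15-15:30, 15:45-17:45.
Farrukh ∩ Sofia ∩ Bashir ∩ Divya: 10:15-12:15, 17:15-17:45.
Farrukh ∩ Sofia ∩ Bashir ∩ Divya ∩ Xiulan: 10:15-12:15, 17:15-17:45.
So the common availability across everyone is 10:15-12:15, 17:15-17:45.
The first common window of at least 45 minutes is 10:15-12:15, so the earliest start is 10:15.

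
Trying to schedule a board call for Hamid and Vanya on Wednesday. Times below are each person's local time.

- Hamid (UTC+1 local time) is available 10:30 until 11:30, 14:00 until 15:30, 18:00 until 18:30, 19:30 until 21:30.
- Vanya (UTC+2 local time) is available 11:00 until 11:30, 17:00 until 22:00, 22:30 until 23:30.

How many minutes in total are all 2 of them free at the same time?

Hamid in UTC: 09:30-10:30, 13:00-14:30, 17:00-17:30, 18:30-20:30 (subtract 1h to convert from UTC+1).
Vanya in UTC: 09:00-09:30, 15:00-20:00, 20:30-21:30 (subtract 2h to convert from UTC+2).
Hamid ∩ Vanya: 17:00-17:30, 18:30-20:00.
Summing the common windows: 30 + 90 = 120 minutes.

120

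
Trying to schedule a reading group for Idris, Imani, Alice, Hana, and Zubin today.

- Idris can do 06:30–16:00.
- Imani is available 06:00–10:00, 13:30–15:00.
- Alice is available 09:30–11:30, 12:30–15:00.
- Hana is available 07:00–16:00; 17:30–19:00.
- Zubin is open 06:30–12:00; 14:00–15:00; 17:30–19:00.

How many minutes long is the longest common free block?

60

Idris ∩ Imani: 06:30-10:00, 13:30-15:00.
Idris ∩ Imani ∩ Alice: 09:30-10:00, 13:30-15:00.
Idris ∩ Imani ∩ Alice ∩ Hana: 09:30-10:00, 13:30-15:00.
Idris ∩ Imani ∩ Alice ∩ Hana ∩ Zubin: 09:30-10:00, 14:00-15:00.
The longest is 14:00-15:00 at 60 minutes.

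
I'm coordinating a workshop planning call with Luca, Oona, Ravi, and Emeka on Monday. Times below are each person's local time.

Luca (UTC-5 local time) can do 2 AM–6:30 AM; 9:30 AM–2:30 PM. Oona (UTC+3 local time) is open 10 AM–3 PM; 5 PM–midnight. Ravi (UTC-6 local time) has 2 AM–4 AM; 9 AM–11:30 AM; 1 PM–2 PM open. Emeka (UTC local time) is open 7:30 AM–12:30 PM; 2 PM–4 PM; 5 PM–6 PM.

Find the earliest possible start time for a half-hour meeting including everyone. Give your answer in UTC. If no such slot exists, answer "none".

Luca in UTC: 07:00-11:30, 14:30-19:30 (add 5h to convert from UTC-5).
Oona in UTC: 07:00-12:00, 14:00-21:00 (subtract 3h to convert from UTC+3).
Ravi in UTC: 08:00-10:00, 15:00-17:30, 19:00-20:00 (add 6h to convert from UTC-6).
Emeka in UTC: 07:30-12:30, 14:00-16:00, 17:00-18:00.
Luca ∩ Oona: 07:00-11:30, 14:30-19:30.
Luca ∩ Oona ∩ Ravi: 08:00-10:00, 15:00-17:30, 19:00-19:30.
Luca ∩ Oona ∩ Ravi ∩ Emeka: 08:00-10:00, 15:00-16:00, 17:00-17:30.
The first common window of at least 30 minutes is 08:00-10:00, so the earliest start is 08:00.

08:00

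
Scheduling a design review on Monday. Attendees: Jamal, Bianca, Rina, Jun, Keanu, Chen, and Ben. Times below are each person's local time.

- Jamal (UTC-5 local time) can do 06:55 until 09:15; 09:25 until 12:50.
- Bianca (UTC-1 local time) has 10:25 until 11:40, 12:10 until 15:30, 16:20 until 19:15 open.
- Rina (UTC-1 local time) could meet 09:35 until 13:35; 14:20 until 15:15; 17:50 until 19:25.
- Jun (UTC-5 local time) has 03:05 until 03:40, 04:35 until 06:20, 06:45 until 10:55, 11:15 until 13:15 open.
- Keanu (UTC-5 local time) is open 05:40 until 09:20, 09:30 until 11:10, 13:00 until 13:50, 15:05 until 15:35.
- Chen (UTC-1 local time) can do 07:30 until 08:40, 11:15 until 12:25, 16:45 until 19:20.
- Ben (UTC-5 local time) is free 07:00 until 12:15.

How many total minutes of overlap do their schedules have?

40

Jamal in UTC: 11:55-14:15, 14:25-17:50 (add 5h to convert from UTC-5).
Bianca in UTC: 11:25-12:40, 13:10-16:30, 17:20-20:15 (add 1h to convert from UTC-1).
Rina in UTC: 10:35-14:35, 15:20-16:15, 18:50-20:25 (add 1h to convert from UTC-1).
Jun in UTC: 08:05-08:40, 09:35-11:20, 11:45-15:55, 16:15-18:15 (add 5h to convert from UTC-5).
Keanu in UTC: 10:40-14:20, 14:30-16:10, 18:00-18:50, 20:05-20:35 (add 5h to convert from UTC-5).
Chen in UTC: 08:30-09:40, 12:15-13:25, 17:45-20:20 (add 1h to convert from UTC-1).
Ben in UTC: 12:00-17:15 (add 5h to convert from UTC-5).
Jamal ∩ Bianca: 11:55-12:40, 13:10-14:15, 14:25-16:30, 17:20-17:50.
Jamal ∩ Bianca ∩ Rina: 11:55-12:40, 13:10-14:15, 14:25-14:35, 15:20-16:15.
Jamal ∩ Bianca ∩ Rina ∩ Jun: 11:55-12:40, 13:10-14:15, 14:25-14:35, 15:20-15:55.
Jamal ∩ Bianca ∩ Rina ∩ Jun ∩ Keanu: 11:55-12:40, 13:10-14:15, 14:30-14:35, 15:20-15:55.
Jamal ∩ Bianca ∩ Rina ∩ Jun ∩ Keanu ∩ Chen: 12:15-12:40, 13:10-13:25.
Jamal ∩ Bianca ∩ Rina ∩ Jun ∩ Keanu ∩ Chen ∩ Ben: 12:15-12:40, 13:10-13:25.
Summing the common windows: 25 + 15 = 40 minutes.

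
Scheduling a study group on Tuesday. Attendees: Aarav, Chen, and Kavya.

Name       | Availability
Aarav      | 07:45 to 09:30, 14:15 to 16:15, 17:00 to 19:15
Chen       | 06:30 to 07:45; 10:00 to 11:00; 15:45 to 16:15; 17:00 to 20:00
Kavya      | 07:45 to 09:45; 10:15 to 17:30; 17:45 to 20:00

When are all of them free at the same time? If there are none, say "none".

15:45-16:15, 17:00-17:30, 17:45-19:15

Aarav ∩ Chen: 15:45-16:15, 17:00-19:15.
Aarav ∩ Chen ∩ Kavya: 15:45-16:15, 17:00-17:30, 17:45-19:15.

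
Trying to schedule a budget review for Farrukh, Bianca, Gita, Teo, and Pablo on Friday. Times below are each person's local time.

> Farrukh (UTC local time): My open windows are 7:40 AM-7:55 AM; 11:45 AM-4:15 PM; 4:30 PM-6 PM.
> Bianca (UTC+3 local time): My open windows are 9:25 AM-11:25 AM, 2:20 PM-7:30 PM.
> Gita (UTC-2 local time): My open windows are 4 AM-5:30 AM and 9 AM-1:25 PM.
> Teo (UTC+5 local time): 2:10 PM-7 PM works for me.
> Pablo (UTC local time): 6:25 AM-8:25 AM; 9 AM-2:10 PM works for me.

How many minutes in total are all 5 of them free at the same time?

Farrukh in UTC: 07:40-07:55, 11:45-16:15, 16:30-18:00.
Bianca in UTC: 06:25-08:25, 11:20-16:30 (subtract 3h to convert from UTC+3).
Gita in UTC: 06:00-07:30, 11:00-15:25 (add 2h to convert from UTC-2).
Teo in UTC: 09:10-14:00 (subtract 5h to convert from UTC+5).
Pablo in UTC: 06:25-08:25, 09:00-14:10.
Farrukh ∩ Bianca: 07:40-07:55, 11:45-16:15.
Farrukh ∩ Bianca ∩ Gita: 11:45-15:25.
Farrukh ∩ Bianca ∩ Gita ∩ Teo: 11:45-14:00.
Farrukh ∩ Bianca ∩ Gita ∩ Teo ∩ Pablo: 11:45-14:00.
Those are the intersection windows.
That's a single block of 135 minutes.

135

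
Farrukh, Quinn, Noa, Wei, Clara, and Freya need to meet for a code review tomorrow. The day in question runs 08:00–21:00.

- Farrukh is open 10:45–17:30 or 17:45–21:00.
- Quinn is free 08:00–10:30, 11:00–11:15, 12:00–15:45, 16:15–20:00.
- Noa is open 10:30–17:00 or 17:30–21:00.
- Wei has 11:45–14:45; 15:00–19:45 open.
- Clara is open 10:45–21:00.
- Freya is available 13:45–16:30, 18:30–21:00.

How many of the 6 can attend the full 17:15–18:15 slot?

Quinn, Wei, and Clara can make the full 17:15-18:15 slot — that's 3.

3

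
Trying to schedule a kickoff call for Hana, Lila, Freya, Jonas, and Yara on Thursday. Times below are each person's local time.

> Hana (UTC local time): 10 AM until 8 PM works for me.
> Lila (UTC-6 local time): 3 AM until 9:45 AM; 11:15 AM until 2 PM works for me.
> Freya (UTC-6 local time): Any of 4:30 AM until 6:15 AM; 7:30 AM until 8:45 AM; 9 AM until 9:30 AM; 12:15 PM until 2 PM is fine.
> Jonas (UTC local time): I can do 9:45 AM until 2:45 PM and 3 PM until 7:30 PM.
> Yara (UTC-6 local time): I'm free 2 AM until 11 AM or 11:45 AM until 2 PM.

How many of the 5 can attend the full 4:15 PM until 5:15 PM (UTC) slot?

Hana in UTC: 10:00-20:00.
Lila in UTC: 09:00-15:45, 17:15-20:00 (add 6h to convert from UTC-6).
Freya in UTC: 10:30-12:15, 13:30-14:45, 15:00-15:30, 18:15-20:00 (add 6h to convert from UTC-6).
Jonas in UTC: 09:45-14:45, 15:00-19:30.
Yara in UTC: 08:00-17:00, 17:45-20:00 (add 6h to convert from UTC-6).
Hana and Jonas can make the full 16:15-17:15 slot — that's 2.

2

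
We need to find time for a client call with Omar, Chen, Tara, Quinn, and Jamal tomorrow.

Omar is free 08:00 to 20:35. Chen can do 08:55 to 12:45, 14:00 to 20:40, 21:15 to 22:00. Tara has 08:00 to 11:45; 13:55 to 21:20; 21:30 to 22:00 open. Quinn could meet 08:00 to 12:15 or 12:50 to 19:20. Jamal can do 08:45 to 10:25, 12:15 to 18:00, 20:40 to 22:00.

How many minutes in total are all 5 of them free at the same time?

330

Omar ∩ Chen: 08:55-12:45, 14:00-20:35.
Omar ∩ Chen ∩ Tara: 08:55-11:45, 14:00-20:35.
Omar ∩ Chen ∩ Tara ∩ Quinn: 08:55-11:45, 14:00-19:20.
Omar ∩ Chen ∩ Tara ∩ Quinn ∩ Jamal: 08:55-10:25, 14:00-18:00.
Summing the common windows: 90 + 240 = 330 minutes.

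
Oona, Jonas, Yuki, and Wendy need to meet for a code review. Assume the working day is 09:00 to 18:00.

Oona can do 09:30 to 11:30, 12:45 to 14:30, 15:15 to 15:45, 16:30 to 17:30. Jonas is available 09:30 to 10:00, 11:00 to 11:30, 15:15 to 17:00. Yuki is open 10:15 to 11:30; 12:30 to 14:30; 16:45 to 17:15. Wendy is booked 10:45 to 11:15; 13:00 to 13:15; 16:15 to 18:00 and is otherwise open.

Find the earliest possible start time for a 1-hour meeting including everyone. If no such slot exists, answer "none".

none

Oona free: 09:30-11:30, 12:45-14:30, 15:15-15:45, 16:30-17:30.
Jonas free: 09:30-10:00, 11:00-11:30, 15:15-17:00.
Yuki free: 10:15-11:30, 12:30-14:30, 16:45-17:15.
Wendy free: 09:00-10:45, 11:15-13:00, 13:15-16:15 (invert busy blocks within the working day).
Oona ∩ Jonas: 09:30-10:00, 11:00-11:30, 15:15-15:45, 16:30-17:00.
Oona ∩ Jonas ∩ Yuki: 11:00-11:30, 16:45-17:00.
Oona ∩ Jonas ∩ Yuki ∩ Wendy: 11:15-11:30.
No common window is at least 60 minutes long.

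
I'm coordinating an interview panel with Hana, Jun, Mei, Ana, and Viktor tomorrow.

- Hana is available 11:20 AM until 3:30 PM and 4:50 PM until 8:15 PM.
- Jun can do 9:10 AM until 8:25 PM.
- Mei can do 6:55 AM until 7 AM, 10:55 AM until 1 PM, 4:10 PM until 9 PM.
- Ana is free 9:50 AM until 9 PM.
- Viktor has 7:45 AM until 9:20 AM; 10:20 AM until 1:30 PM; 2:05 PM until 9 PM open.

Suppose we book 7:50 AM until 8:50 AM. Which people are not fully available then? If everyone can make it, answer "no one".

Hana: not fully free for 07:50-08:50. Jun: not fully free for 07:50-08:50. Mei: not fully free for 07:50-08:50. Ana: not fully free for 07:50-08:50. Viktor: free for 07:50-08:50.

Ana, Hana, Jun, Mei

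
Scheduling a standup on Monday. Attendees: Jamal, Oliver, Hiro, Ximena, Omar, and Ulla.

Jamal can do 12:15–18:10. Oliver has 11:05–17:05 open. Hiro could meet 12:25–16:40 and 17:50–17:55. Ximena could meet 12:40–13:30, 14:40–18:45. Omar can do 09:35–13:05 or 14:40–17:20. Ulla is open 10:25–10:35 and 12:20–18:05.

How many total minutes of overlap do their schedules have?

145

Jamal ∩ Oliver: 12:15-17:05.
Jamal ∩ Oliver ∩ Hiro: 12:25-16:40.
Jamal ∩ Oliver ∩ Hiro ∩ Ximena: 12:40-13:30, 14:40-16:40.
Jamal ∩ Oliver ∩ Hiro ∩ Ximena ∩ Omar: 12:40-13:05, 14:40-16:40.
Jamal ∩ Oliver ∩ Hiro ∩ Ximena ∩ Omar ∩ Ulla: 12:40-13:05, 14:40-16:40.
Summing the common windows: 25 + 120 = 145 minutes.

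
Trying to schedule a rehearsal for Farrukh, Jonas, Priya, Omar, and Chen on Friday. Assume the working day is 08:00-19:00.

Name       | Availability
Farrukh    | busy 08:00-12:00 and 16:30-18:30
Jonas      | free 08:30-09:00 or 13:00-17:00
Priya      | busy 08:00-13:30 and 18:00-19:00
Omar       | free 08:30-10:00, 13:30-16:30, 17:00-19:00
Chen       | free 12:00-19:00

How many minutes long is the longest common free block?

Farrukh free: 12:00-16:30, 18:30-19:00 (invert busy blocks within the working day).
Jonas free: 08:30-09:00, 13:00-17:00.
Priya free: 13:30-18:00 (invert busy blocks within the working day).
Omar free: 08:30-10:00, 13:30-16:30, 17:00-19:00.
Chen free: 12:00-19:00.
Farrukh ∩ Jonas: 13:00-16:30.
Farrukh ∩ Jonas ∩ Priya: 13:30-16:30.
Farrukh ∩ Jonas ∩ Priya ∩ Omar: 13:30-16:30.
Farrukh ∩ Jonas ∩ Priya ∩ Omar ∩ Chen: 13:30-16:30.
The longest is 13:30-16:30 at 180 minutes.

180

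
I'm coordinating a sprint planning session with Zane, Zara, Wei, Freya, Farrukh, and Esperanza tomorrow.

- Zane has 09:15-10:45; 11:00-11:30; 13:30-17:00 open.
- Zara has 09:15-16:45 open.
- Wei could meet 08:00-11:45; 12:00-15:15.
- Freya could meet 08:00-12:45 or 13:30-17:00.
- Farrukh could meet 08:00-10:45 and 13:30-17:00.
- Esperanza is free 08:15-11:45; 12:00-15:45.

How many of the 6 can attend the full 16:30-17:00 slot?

3

Zane, Freya, and Farrukh can make the full 16:30-17:00 slot — that's 3.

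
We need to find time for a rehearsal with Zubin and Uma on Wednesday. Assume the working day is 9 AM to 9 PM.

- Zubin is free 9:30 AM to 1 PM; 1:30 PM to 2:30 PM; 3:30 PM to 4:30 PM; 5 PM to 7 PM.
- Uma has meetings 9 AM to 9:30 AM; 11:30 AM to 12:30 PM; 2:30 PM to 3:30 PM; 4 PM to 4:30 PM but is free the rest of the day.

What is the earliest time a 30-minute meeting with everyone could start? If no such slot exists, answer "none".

Zubin free: 09:30-13:00, 13:30-14:30, 15:30-16:30, 17:00-19:00.
Uma free: 09:30-11:30, 12:30-14:30, 15:30-16:00, 16:30-21:00 (invert busy blocks within the working day).
Zubin ∩ Uma: 09:30-11:30, 12:30-13:00, 13:30-14:30, 15:30-16:00, 17:00-19:00.
So the common availability across everyone is 09:30-11:30, 12:30-13:00, 13:30-14:30, 15:30-16:00, 17:00-19:00.
The first common window of at least 30 minutes is 09:30-11:30, so the earliest start is 09:30.

09:30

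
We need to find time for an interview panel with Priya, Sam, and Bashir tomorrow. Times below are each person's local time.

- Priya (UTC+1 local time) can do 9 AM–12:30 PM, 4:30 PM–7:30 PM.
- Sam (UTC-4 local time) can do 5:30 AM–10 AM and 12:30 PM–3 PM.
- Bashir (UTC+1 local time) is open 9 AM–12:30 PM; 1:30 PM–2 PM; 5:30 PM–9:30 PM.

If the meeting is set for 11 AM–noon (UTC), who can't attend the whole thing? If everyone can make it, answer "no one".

Bashir, Priya

Priya in UTC: 08:00-11:30, 15:30-18:30 (subtract 1h to convert from UTC+1).
Sam in UTC: 09:30-14:00, 16:30-19:00 (add 4h to convert from UTC-4).
Bashir in UTC: 08:00-11:30, 12:30-13:00, 16:30-20:30 (subtract 1h to convert from UTC+1).
Priya: not fully free for 11:00-12:00. Sam: free for 11:00-12:00. Bashir: not fully free for 11:00-12:00.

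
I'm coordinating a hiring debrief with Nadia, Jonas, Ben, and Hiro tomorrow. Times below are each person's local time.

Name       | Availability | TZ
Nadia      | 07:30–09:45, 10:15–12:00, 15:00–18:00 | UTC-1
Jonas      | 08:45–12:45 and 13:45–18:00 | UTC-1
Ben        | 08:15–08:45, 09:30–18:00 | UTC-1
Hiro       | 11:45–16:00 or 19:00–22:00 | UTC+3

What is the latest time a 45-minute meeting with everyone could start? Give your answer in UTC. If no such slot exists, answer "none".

18:15

Nadia in UTC: 08:30-10:45, 11:15-13:00, 16:00-19:00 (add 1h to convert from UTC-1).
Jonas in UTC: 09:45-13:45, 14:45-19:00 (add 1h to convert from UTC-1).
Ben in UTC: 09:15-09:45, 10:30-19:00 (add 1h to convert from UTC-1).
Hiro in UTC: 08:45-13:00, 16:00-19:00 (subtract 3h to convert from UTC+3).
Nadia ∩ Jonas: 09:45-10:45, 11:15-13:00, 16:00-19:00.
Nadia ∩ Jonas ∩ Ben: 10:30-10:45, 11:15-13:00, 16:00-19:00.
Nadia ∩ Jonas ∩ Ben ∩ Hiro: 10:30-10:45, 11:15-13:00, 16:00-19:00.
Those are the intersection windows.
The last common window of at least 45 minutes is 16:00-19:00; a 45-minute meeting can start as late as 18:15 and still end by 19:00.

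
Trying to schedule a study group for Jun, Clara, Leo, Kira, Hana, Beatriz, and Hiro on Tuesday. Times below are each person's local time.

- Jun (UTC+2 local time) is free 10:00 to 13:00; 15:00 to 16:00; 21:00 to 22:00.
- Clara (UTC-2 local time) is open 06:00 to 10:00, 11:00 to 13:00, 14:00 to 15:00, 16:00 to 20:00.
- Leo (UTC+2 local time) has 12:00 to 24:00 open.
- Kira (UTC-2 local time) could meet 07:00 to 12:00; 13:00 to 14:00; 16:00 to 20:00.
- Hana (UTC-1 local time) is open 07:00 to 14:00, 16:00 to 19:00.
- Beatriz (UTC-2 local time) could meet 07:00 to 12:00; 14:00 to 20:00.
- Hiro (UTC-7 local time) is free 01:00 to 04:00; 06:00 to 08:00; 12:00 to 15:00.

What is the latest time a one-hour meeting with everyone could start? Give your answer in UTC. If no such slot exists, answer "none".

Jun in UTC: 08:00-11:00, 13:00-14:00, 19:00-20:00 (subtract 2h to convert from UTC+2).
Clara in UTC: 08:00-12:00, 13:00-15:00, 16:00-17:00, 18:00-22:00 (add 2h to convert from UTC-2).
Leo in UTC: 10:00-22:00 (subtract 2h to convert from UTC+2).
Kira in UTC: 09:00-14:00, 15:00-16:00, 18:00-22:00 (add 2h to convert from UTC-2).
Hana in UTC: 08:00-15:00, 17:00-20:00 (add 1h to convert from UTC-1).
Beatriz in UTC: 09:00-14:00, 16:00-22:00 (add 2h to convert from UTC-2).
Hiro in UTC: 08:00-11:00, 13:00-15:00, 19:00-22:00 (add 7h to convert from UTC-7).
Jun ∩ Clara: 08:00-11:00, 13:00-14:00, 19:00-20:00.
Jun ∩ Clara ∩ Leo: 10:00-11:00, 13:00-14:00, 19:00-20:00.
Jun ∩ Clara ∩ Leo ∩ Kira: 10:00-11:00, 13:00-14:00, 19:00-20:00.
Jun ∩ Clara ∩ Leo ∩ Kira ∩ Hana: 10:00-11:00, 13:00-14:00, 19:00-20:00.
Jun ∩ Clara ∩ Leo ∩ Kira ∩ Hana ∩ Beatriz: 10:00-11:00, 13:00-14:00, 19:00-20:00.
Jun ∩ Clara ∩ Leo ∩ Kira ∩ Hana ∩ Beatriz ∩ Hiro: 10:00-11:00, 13:00-14:00, 19:00-20:00.
Those are the intersection windows.
The last common window of at least 60 minutes is 19:00-20:00; a 60-minute meeting can start as late as 19:00 and still end by 20:00.

19:00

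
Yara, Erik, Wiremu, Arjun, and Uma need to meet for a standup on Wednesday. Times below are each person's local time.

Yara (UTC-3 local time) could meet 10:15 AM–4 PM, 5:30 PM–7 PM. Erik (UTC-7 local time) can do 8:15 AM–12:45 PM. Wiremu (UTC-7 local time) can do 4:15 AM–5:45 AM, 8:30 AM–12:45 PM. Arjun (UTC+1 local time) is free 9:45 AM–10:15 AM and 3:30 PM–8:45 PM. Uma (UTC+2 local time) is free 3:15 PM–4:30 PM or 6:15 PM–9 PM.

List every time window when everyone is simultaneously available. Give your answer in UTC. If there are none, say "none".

16:15-19:00

Yara in UTC: 13:15-19:00, 20:30-22:00 (add 3h to convert from UTC-3).
Erik in UTC: 15:15-19:45 (add 7h to convert from UTC-7).
Wiremu in UTC: 11:15-12:45, 15:30-19:45 (add 7h to convert from UTC-7).
Arjun in UTC: 08:45-09:15, 14:30-19:45 (subtract 1h to convert from UTC+1).
Uma in UTC: 13:15-14:30, 16:15-19:00 (subtract 2h to convert from UTC+2).
Yara ∩ Erik: 15:15-19:00.
Yara ∩ Erik ∩ Wiremu: 15:30-19:00.
Yara ∩ Erik ∩ Wiremu ∩ Arjun: 15:30-19:00.
Yara ∩ Erik ∩ Wiremu ∩ Arjun ∩ Uma: 16:15-19:00.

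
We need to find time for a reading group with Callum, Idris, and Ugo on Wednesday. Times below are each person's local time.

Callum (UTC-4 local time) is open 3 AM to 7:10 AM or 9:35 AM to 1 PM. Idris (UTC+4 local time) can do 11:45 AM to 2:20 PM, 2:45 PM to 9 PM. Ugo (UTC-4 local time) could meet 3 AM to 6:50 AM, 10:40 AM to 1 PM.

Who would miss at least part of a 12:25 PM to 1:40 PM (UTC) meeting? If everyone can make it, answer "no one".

Callum, Ugo

Callum in UTC: 07:00-11:10, 13:35-17:00 (add 4h to convert from UTC-4).
Idris in UTC: 07:45-10:20, 10:45-17:00 (subtract 4h to convert from UTC+4).
Ugo in UTC: 07:00-10:50, 14:40-17:00 (add 4h to convert from UTC-4).
Callum: not fully free for 12:25-13:40. Idris: free for 12:25-13:40. Ugo: not fully free for 12:25-13:40.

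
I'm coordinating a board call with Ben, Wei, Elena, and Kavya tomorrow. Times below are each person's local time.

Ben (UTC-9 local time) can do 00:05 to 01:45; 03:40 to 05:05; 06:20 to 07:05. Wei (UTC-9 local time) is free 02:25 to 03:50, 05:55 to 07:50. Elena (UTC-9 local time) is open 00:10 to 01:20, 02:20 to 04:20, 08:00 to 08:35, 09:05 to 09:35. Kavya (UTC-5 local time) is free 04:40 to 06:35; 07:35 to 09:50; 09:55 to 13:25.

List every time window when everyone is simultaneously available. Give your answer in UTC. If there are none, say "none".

Ben in UTC: 09:05-10:45, 12:40-14:05, 15:20-16:05 (add 9h to convert from UTC-9).
Wei in UTC: 11:25-12:50, 14:55-16:50 (add 9h to convert from UTC-9).
Elena in UTC: 09:10-10:20, 11:20-13:20, 17:00-17:35, 18:05-18:35 (add 9h to convert from UTC-9).
Kavya in UTC: 09:40-11:35, 12:35-14:50, 14:55-18:25 (add 5h to convert from UTC-5).
Ben ∩ Wei: 12:40-12:50, 15:20-16:05.
Ben ∩ Wei ∩ Elena: 12:40-12:50.
Ben ∩ Wei ∩ Elena ∩ Kavya: 12:40-12:50.

12:40-12:50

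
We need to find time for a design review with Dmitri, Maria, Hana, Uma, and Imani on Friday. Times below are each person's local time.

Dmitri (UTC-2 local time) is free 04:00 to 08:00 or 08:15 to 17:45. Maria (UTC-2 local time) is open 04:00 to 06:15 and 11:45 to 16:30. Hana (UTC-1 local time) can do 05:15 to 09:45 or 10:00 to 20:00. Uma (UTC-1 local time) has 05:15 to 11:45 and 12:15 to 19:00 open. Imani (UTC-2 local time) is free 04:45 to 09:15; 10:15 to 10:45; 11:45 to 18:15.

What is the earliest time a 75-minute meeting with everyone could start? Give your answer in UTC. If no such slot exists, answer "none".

Dmitri in UTC: 06:00-10:00, 10:15-19:45 (add 2h to convert from UTC-2).
Maria in UTC: 06:00-08:15, 13:45-18:30 (add 2h to convert from UTC-2).
Hana in UTC: 06:15-10:45, 11:00-21:00 (add 1h to convert from UTC-1).
Uma in UTC: 06:15-12:45, 13:15-20:00 (add 1h to convert from UTC-1).
Imani in UTC: 06:45-11:15, 12:15-12:45, 13:45-20:15 (add 2h to convert from UTC-2).
Dmitri ∩ Maria: 06:00-08:15, 13:45-18:30.
Dmitri ∩ Maria ∩ Hana: 06:15-08:15, 13:45-18:30.
Dmitri ∩ Maria ∩ Hana ∩ Uma: 06:15-08:15, 13:45-18:30.
Dmitri ∩ Maria ∩ Hana ∩ Uma ∩ Imani: 06:45-08:15, 13:45-18:30.
The first common window of at least 75 minutes is 06:45-08:15, so the earliest start is 06:45.

06:45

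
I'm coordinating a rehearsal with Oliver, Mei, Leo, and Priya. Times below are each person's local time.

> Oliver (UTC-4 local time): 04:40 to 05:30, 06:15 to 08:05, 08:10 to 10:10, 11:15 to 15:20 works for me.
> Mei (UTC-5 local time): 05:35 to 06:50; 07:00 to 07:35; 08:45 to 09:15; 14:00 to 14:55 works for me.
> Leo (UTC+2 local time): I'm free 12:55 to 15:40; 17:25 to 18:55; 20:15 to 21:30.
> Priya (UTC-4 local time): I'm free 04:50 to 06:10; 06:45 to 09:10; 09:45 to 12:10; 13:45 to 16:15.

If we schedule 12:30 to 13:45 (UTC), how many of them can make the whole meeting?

1

Oliver in UTC: 08:40-09:30, 10:15-12:05, 12:10-14:10, 15:15-19:20 (add 4h to convert from UTC-4).
Mei in UTC: 10:35-11:50, 12:00-12:35, 13:45-14:15, 19:00-19:55 (add 5h to convert from UTC-5).
Leo in UTC: 10:55-13:40, 15:25-16:55, 18:15-19:30 (subtract 2h to convert from UTC+2).
Priya in UTC: 08:50-10:10, 10:45-13:10, 13:45-16:10, 17:45-20:15 (add 4h to convert from UTC-4).
Oliver can make the full 12:30-13:45 slot — that's 1.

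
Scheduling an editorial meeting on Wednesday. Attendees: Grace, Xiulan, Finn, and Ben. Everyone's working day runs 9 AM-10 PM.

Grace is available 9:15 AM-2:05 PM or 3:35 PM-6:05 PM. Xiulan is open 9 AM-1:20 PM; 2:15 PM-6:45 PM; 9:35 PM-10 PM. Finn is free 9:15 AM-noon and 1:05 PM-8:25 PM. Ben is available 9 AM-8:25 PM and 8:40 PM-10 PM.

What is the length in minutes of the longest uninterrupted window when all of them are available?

Grace ∩ Xiulan: 09:15-13:20, 15:35-18:05.
Grace ∩ Xiulan ∩ Finn: 09:15-12:00, 13:05-13:20, 15:35-18:05.
Grace ∩ Xiulan ∩ Finn ∩ Ben: 09:15-12:00, 13:05-13:20, 15:35-18:05.
Those are the intersection windows.
The longest is 09:15-12:00 at 165 minutes.

165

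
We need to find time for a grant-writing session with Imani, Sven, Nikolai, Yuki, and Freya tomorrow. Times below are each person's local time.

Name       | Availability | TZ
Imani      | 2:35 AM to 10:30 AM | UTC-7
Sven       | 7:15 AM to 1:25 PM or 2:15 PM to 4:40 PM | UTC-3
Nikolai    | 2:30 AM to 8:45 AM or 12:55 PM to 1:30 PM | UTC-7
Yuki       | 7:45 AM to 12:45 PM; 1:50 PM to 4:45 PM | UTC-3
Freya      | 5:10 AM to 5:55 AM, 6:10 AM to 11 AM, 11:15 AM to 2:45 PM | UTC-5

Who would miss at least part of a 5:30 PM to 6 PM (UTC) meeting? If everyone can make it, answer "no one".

Imani, Nikolai

Imani in UTC: 09:35-17:30 (add 7h to convert from UTC-7).
Sven in UTC: 10:15-16:25, 17:15-19:40 (add 3h to convert from UTC-3).
Nikolai in UTC: 09:30-15:45, 19:55-20:30 (add 7h to convert from UTC-7).
Yuki in UTC: 10:45-15:45, 16:50-19:45 (add 3h to convert from UTC-3).
Freya in UTC: 10:10-10:55, 11:10-16:00, 16:15-19:45 (add 5h to convert from UTC-5).
Imani: not fully free for 17:30-18:00. Sven: free for 17:30-18:00. Nikolai: not fully free for 17:30-18:00. Yuki: free for 17:30-18:00. Freya: free for 17:30-18:00.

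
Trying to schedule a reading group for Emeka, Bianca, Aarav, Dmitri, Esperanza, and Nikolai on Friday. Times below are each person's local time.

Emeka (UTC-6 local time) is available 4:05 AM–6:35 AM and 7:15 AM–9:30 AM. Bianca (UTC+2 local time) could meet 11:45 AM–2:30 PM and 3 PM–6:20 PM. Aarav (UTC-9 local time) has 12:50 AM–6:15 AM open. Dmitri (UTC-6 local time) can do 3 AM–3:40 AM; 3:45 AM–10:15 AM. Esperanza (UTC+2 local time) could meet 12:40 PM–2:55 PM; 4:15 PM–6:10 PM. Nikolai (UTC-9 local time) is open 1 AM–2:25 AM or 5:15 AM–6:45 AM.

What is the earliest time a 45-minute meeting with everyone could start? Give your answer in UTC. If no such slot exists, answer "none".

Emeka in UTC: 10:05-12:35, 13:15-15:30 (add 6h to convert from UTC-6).
Bianca in UTC: 09:45-12:30, 13:00-16:20 (subtract 2h to convert from UTC+2).
Aarav in UTC: 09:50-15:15 (add 9h to convert from UTC-9).
Dmitri in UTC: 09:00-09:40, 09:45-16:15 (add 6h to convert from UTC-6).
Esperanza in UTC: 10:40-12:55, 14:15-16:10 (subtract 2h to convert from UTC+2).
Nikolai in UTC: 10:00-11:25, 14:15-15:45 (add 9h to convert from UTC-9).
Emeka ∩ Bianca: 10:05-12:30, 13:15-15:30.
Emeka ∩ Bianca ∩ Aarav: 10:05-12:30, 13:15-15:15.
Emeka ∩ Bianca ∩ Aarav ∩ Dmitri: 10:05-12:30, 13:15-15:15.
Emeka ∩ Bianca ∩ Aarav ∩ Dmitri ∩ Esperanza: 10:40-12:30, 14:15-15:15.
Emeka ∩ Bianca ∩ Aarav ∩ Dmitri ∩ Esperanza ∩ Nikolai: 10:40-11:25, 14:15-15:15.
The first common window of at least 45 minutes is 10:40-11:25, so the earliest start is 10:40.

10:40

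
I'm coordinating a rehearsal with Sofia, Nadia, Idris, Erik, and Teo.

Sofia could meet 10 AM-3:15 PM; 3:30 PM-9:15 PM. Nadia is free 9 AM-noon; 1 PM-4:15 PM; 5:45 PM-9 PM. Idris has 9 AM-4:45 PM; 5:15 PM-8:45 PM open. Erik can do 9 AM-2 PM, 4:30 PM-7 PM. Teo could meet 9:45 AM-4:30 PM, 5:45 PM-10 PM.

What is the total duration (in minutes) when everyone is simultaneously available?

255

Sofia ∩ Nadia: 10:00-12:00, 13:00-15:15, 15:30-16:15, 17:45-21:00.
Sofia ∩ Nadia ∩ Idris: 10:00-12:00, 13:00-15:15, 15:30-16:15, 17:45-20:45.
Sofia ∩ Nadia ∩ Idris ∩ Erik: 10:00-12:00, 13:00-14:00, 17:45-19:00.
Sofia ∩ Nadia ∩ Idris ∩ Erik ∩ Teo: 10:00-12:00, 13:00-14:00, 17:45-19:00.
Summing the common windows: 120 + 60 + 75 = 255 minutes.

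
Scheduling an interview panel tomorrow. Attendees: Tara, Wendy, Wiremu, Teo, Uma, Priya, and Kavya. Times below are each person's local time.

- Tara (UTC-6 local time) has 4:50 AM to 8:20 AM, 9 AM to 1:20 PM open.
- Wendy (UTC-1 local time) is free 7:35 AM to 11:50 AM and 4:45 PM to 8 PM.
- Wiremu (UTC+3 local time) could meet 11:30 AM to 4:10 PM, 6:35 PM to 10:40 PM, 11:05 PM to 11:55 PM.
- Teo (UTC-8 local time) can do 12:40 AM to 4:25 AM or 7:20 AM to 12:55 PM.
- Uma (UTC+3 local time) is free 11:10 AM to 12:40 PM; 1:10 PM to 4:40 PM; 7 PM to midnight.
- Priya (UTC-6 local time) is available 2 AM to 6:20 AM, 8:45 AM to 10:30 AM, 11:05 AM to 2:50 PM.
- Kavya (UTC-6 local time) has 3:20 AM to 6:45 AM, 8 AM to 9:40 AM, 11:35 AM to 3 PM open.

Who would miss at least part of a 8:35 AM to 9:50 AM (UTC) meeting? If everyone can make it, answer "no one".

Tara in UTC: 10:50-14:20, 15:00-19:20 (add 6h to convert from UTC-6).
Wendy in UTC: 08:35-12:50, 17:45-21:00 (add 1h to convert from UTC-1).
Wiremu in UTC: 08:30-13:10, 15:35-19:40, 20:05-20:55 (subtract 3h to convert from UTC+3).
Teo in UTC: 08:40-12:25, 15:20-20:55 (add 8h to convert from UTC-8).
Uma in UTC: 08:10-09:40, 10:10-13:40, 16:00-21:00 (subtract 3h to convert from UTC+3).
Priya in UTC: 08:00-12:20, 14:45-16:30, 17:05-20:50 (add 6h to convert from UTC-6).
Kavya in UTC: 09:20-12:45, 14:00-15:40, 17:35-21:00 (add 6h to convert from UTC-6).
Tara: not fully free for 08:35-09:50. Wendy: free for 08:35-09:50. Wiremu: free for 08:35-09:50. Teo: not fully free for 08:35-09:50. Uma: not fully free for 08:35-09:50. Priya: free for 08:35-09:50. Kavya: not fully free for 08:35-09:50.

Kavya, Tara, Teo, Uma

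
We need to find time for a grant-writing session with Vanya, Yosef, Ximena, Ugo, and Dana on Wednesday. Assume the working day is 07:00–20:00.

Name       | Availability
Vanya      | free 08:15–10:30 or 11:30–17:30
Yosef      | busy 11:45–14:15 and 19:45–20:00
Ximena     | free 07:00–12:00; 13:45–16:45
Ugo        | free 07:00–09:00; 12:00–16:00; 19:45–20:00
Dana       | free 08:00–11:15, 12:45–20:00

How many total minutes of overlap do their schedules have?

150

Vanya free: 08:15-10:30, 11:30-17:30.
Yosef free: 07:00-11:45, 14:15-19:45 (invert busy blocks within the working day).
Ximena free: 07:00-12:00, 13:45-16:45.
Ugo free: 07:00-09:00, 12:00-16:00, 19:45-20:00.
Dana free: 08:00-11:15, 12:45-20:00.
Vanya ∩ Yosef: 08:15-10:30, 11:30-11:45, 14:15-17:30.
Vanya ∩ Yosef ∩ Ximena: 08:15-10:30, 11:30-11:45, 14:15-16:45.
Vanya ∩ Yosef ∩ Ximena ∩ Ugo: 08:15-09:00, 14:15-16:00.
Vanya ∩ Yosef ∩ Ximena ∩ Ugo ∩ Dana: 08:15-09:00, 14:15-16:00.
So the common availability across everyone is 08:15-09:00, 14:15-16:00.
Summing the common windows: 45 + 105 = 150 minutes.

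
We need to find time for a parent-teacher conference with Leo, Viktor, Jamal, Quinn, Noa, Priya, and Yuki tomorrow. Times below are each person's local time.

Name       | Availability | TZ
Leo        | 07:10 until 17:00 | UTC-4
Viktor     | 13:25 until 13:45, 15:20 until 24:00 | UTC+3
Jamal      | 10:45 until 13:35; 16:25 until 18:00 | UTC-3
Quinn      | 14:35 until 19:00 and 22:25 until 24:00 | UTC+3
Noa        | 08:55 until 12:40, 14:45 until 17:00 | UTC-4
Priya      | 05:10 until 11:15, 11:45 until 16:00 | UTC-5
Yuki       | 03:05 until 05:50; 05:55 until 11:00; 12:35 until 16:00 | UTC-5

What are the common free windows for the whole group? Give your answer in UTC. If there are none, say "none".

13:45-16:00, 19:25-21:00

Leo in UTC: 11:10-21:00 (add 4h to convert from UTC-4).
Viktor in UTC: 10:25-10:45, 12:20-21:00 (subtract 3h to convert from UTC+3).
Jamal in UTC: 13:45-16:35, 19:25-21:00 (add 3h to convert from UTC-3).
Quinn in UTC: 11:35-16:00, 19:25-21:00 (subtract 3h to convert from UTC+3).
Noa in UTC: 12:55-16:40, 18:45-21:00 (add 4h to convert from UTC-4).
Priya in UTC: 10:10-16:15, 16:45-21:00 (add 5h to convert from UTC-5).
Yuki in UTC: 08:05-10:50, 10:55-16:00, 17:35-21:00 (add 5h to convert from UTC-5).
Leo ∩ Viktor: 12:20-21:00.
Leo ∩ Viktor ∩ Jamal: 13:45-16:35, 19:25-21:00.
Leo ∩ Viktor ∩ Jamal ∩ Quinn: 13:45-16:00, 19:25-21:00.
Leo ∩ Viktor ∩ Jamal ∩ Quinn ∩ Noa: 13:45-16:00, 19:25-21:00.
Leo ∩ Viktor ∩ Jamal ∩ Quinn ∩ Noa ∩ Priya: 13:45-16:00, 19:25-21:00.
Leo ∩ Viktor ∩ Jamal ∩ Quinn ∩ Noa ∩ Priya ∩ Yuki: 13:45-16:00, 19:25-21:00.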